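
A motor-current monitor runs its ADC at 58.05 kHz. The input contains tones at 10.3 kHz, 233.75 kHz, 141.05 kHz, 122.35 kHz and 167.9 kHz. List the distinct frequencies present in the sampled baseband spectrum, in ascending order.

1.55 kHz, 6.25 kHz, 10.3 kHz, 24.95 kHz

fs/2 = 29.025 kHz.
10.3 kHz ≤ fs/2 = 29.025 kHz, passes unchanged.
233.75 kHz mod fs = 1.55 kHz.
1.55 kHz ≤ fs/2 = 29.025 kHz, appears at 1.55 kHz.
141.05 kHz mod fs = 24.95 kHz.
24.95 kHz ≤ fs/2 = 29.025 kHz, appears at 24.95 kHz.
122.35 kHz mod fs = 6.25 kHz.
6.25 kHz ≤ fs/2 = 29.025 kHz, appears at 6.25 kHz.
167.9 kHz mod fs = 51.8 kHz.
51.8 kHz > fs/2 = 29.025 kHz, folds to fs − 51.8 kHz = 6.25 kHz.
Distinct values: {1.55 kHz, 6.25 kHz, 10.3 kHz, 24.95 kHz}.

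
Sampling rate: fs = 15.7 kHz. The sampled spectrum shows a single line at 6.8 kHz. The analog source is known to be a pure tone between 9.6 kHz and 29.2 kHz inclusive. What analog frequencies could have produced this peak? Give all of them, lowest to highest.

Frequencies that alias to 6.8 kHz are k·fs ± 6.8 kHz for integer k ≥ 0.
k=0: 6.8 kHz.
k=1: 8.9 kHz, 22.5 kHz.
k=2: 24.6 kHz, 38.2 kHz.
k=3: 40.3 kHz, 53.9 kHz.
Within [9.6 kHz, 29.2 kHz]: 22.5 kHz, 24.6 kHz.

22.5 kHz, 24.6 kHz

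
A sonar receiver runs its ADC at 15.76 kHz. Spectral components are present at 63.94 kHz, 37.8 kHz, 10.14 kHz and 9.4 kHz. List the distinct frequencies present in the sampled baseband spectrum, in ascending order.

fs/2 = 7.88 kHz.
63.94 kHz mod fs = 0.9 kHz.
0.9 kHz ≤ fs/2 = 7.88 kHz, appears at 0.9 kHz.
37.8 kHz mod fs = 6.28 kHz.
6.28 kHz ≤ fs/2 = 7.88 kHz, appears at 6.28 kHz.
10.14 kHz > fs/2 = 7.88 kHz, folds to fs − 10.14 kHz = 5.62 kHz.
9.4 kHz > fs/2 = 7.88 kHz, folds to fs − 9.4 kHz = 6.36 kHz.
Distinct values: {0.9 kHz, 5.62 kHz, 6.28 kHz, 6.36 kHz}.

0.9 kHz, 5.62 kHz, 6.28 kHz, 6.36 kHz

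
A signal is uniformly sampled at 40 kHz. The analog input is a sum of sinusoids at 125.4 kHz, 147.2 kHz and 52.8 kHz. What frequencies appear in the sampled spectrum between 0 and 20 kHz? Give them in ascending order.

fs/2 = 20 kHz.
125.4 kHz mod fs = 5.4 kHz.
5.4 kHz ≤ fs/2 = 20 kHz, appears at 5.4 kHz.
147.2 kHz mod fs = 27.2 kHz.
27.2 kHz > fs/2 = 20 kHz, folds to fs − 27.2 kHz = 12.8 kHz.
52.8 kHz mod fs = 12.8 kHz.
12.8 kHz ≤ fs/2 = 20 kHz, appears at 12.8 kHz.
Distinct values: {5.4 kHz, 12.8 kHz}.

5.4 kHz, 12.8 kHz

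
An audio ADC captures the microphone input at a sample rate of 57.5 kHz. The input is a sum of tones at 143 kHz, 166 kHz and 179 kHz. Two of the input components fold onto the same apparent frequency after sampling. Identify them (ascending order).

166 kHz, 179 kHz

fs/2 = 28.75 kHz.
143 kHz mod fs = 28 kHz.
28 kHz ≤ fs/2 = 28.75 kHz, appears at 28 kHz.
166 kHz mod fs = 51 kHz.
51 kHz > fs/2 = 28.75 kHz, folds to fs − 51 kHz = 6.5 kHz.
179 kHz mod fs = 6.5 kHz.
6.5 kHz ≤ fs/2 = 28.75 kHz, appears at 6.5 kHz.
166 kHz and 179 kHz both map to 6.5 kHz.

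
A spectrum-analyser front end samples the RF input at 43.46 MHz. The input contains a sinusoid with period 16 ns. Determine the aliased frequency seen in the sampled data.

T = 16 ns → f = 1/T = 62.5 MHz.
62.5 MHz mod fs = 19.04 MHz.
19.04 MHz ≤ fs/2 = 21.73 MHz, appears at 19.04 MHz.

19.04 MHz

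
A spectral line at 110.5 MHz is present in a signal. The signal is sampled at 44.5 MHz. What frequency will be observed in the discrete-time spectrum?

110.5 MHz mod fs = 21.5 MHz.
21.5 MHz ≤ fs/2 = 22.25 MHz, appears at 21.5 MHz.

21.5 MHz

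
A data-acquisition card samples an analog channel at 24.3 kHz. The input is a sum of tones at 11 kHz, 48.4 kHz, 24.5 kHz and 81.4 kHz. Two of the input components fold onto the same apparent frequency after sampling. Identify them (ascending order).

fs/2 = 12.15 kHz.
11 kHz ≤ fs/2 = 12.15 kHz, passes unchanged.
48.4 kHz mod fs = 24.1 kHz.
24.1 kHz > fs/2 = 12.15 kHz, folds to fs − 24.1 kHz = 0.2 kHz.
24.5 kHz mod fs = 0.2 kHz.
0.2 kHz ≤ fs/2 = 12.15 kHz, appears at 0.2 kHz.
81.4 kHz mod fs = 8.5 kHz.
8.5 kHz ≤ fs/2 = 12.15 kHz, appears at 8.5 kHz.
24.5 kHz and 48.4 kHz both map to 0.2 kHz.

24.5 kHz, 48.4 kHz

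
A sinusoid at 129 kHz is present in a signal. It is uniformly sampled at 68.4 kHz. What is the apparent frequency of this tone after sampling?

129 kHz mod fs = 60.6 kHz.
60.6 kHz > fs/2 = 34.2 kHz, folds to fs − 60.6 kHz = 7.8 kHz.

7.8 kHz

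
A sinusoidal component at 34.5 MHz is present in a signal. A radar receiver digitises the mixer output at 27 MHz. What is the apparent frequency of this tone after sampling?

7.5 MHz

34.5 MHz mod fs = 7.5 MHz.
7.5 MHz ≤ fs/2 = 13.5 MHz, appears at 7.5 MHz.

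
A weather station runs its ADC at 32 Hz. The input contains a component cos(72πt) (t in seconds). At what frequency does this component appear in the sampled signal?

4 Hz

ω = 72π rad/s → f = ω/(2π) = 36 Hz.
36 Hz mod fs = 4 Hz.
4 Hz ≤ fs/2 = 16 Hz, appears at 4 Hz.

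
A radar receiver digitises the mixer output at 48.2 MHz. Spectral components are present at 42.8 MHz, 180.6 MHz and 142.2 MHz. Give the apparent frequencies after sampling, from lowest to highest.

2.4 MHz, 5.4 MHz, 12.2 MHz

fs/2 = 24.1 MHz.
42.8 MHz > fs/2 = 24.1 MHz, folds to fs − 42.8 MHz = 5.4 MHz.
180.6 MHz mod fs = 36 MHz.
36 MHz > fs/2 = 24.1 MHz, folds to fs − 36 MHz = 12.2 MHz.
142.2 MHz mod fs = 45.8 MHz.
45.8 MHz > fs/2 = 24.1 MHz, folds to fs − 45.8 MHz = 2.4 MHz.
Distinct values: {2.4 MHz, 5.4 MHz, 12.2 MHz}.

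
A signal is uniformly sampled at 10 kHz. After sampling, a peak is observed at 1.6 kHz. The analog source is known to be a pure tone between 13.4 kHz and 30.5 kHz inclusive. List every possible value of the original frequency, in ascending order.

Frequencies that alias to 1.6 kHz are k·fs ± 1.6 kHz for integer k ≥ 0.
k=0: 1.6 kHz.
k=1: 8.4 kHz, 11.6 kHz.
k=2: 18.4 kHz, 21.6 kHz.
k=3: 28.4 kHz, 31.6 kHz.
k=4: 38.4 kHz, 41.6 kHz.
Within [13.4 kHz, 30.5 kHz]: 18.4 kHz, 21.6 kHz, 28.4 kHz.

18.4 kHz, 21.6 kHz, 28.4 kHz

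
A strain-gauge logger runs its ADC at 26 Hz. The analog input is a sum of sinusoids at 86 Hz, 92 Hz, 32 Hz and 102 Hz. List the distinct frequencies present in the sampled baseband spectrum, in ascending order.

2 Hz, 6 Hz, 8 Hz, 12 Hz

fs/2 = 13 Hz.
86 Hz mod fs = 8 Hz.
8 Hz ≤ fs/2 = 13 Hz, appears at 8 Hz.
92 Hz mod fs = 14 Hz.
14 Hz > fs/2 = 13 Hz, folds to fs − 14 Hz = 12 Hz.
32 Hz mod fs = 6 Hz.
6 Hz ≤ fs/2 = 13 Hz, appears at 6 Hz.
102 Hz mod fs = 24 Hz.
24 Hz > fs/2 = 13 Hz, folds to fs − 24 Hz = 2 Hz.
Distinct values: {2 Hz, 6 Hz, 8 Hz, 12 Hz}.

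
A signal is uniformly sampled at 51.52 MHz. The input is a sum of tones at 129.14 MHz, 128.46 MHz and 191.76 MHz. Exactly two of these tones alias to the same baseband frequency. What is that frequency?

fs/2 = 25.76 MHz.
129.14 MHz mod fs = 26.1 MHz.
26.1 MHz > fs/2 = 25.76 MHz, folds to fs − 26.1 MHz = 25.42 MHz.
128.46 MHz mod fs = 25.42 MHz.
25.42 MHz ≤ fs/2 = 25.76 MHz, appears at 25.42 MHz.
191.76 MHz mod fs = 37.2 MHz.
37.2 MHz > fs/2 = 25.76 MHz, folds to fs − 37.2 MHz = 14.32 MHz.
128.46 MHz and 129.14 MHz both map to 25.42 MHz.

25.42 MHz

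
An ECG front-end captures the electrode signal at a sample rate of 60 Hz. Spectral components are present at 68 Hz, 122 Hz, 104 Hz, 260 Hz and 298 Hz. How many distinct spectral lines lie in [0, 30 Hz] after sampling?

fs/2 = 30 Hz.
68 Hz mod fs = 8 Hz.
8 Hz ≤ fs/2 = 30 Hz, appears at 8 Hz.
122 Hz mod fs = 2 Hz.
2 Hz ≤ fs/2 = 30 Hz, appears at 2 Hz.
104 Hz mod fs = 44 Hz.
44 Hz > fs/2 = 30 Hz, folds to fs − 44 Hz = 16 Hz.
260 Hz mod fs = 20 Hz.
20 Hz ≤ fs/2 = 30 Hz, appears at 20 Hz.
298 Hz mod fs = 58 Hz.
58 Hz > fs/2 = 30 Hz, folds to fs − 58 Hz = 2 Hz.
Distinct values: {2 Hz, 8 Hz, 16 Hz, 20 Hz} → 4.

4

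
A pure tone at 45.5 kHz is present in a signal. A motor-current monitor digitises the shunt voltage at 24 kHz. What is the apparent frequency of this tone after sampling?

2.5 kHz

45.5 kHz mod fs = 21.5 kHz.
21.5 kHz > fs/2 = 12 kHz, folds to fs − 21.5 kHz = 2.5 kHz.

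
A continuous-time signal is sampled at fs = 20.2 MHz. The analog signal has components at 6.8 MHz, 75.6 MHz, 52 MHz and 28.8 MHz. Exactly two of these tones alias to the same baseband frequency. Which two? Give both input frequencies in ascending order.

fs/2 = 10.1 MHz.
6.8 MHz ≤ fs/2 = 10.1 MHz, passes unchanged.
75.6 MHz mod fs = 15 MHz.
15 MHz > fs/2 = 10.1 MHz, folds to fs − 15 MHz = 5.2 MHz.
52 MHz mod fs = 11.6 MHz.
11.6 MHz > fs/2 = 10.1 MHz, folds to fs − 11.6 MHz = 8.6 MHz.
28.8 MHz mod fs = 8.6 MHz.
8.6 MHz ≤ fs/2 = 10.1 MHz, appears at 8.6 MHz.
28.8 MHz and 52 MHz both map to 8.6 MHz.

28.8 MHz, 52 MHz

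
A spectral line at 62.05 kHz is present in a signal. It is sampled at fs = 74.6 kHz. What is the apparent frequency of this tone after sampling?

12.55 kHz

62.05 kHz > fs/2 = 37.3 kHz, folds to fs − 62.05 kHz = 12.55 kHz.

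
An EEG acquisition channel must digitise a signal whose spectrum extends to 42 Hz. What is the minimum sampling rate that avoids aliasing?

Nyquist rate = 2 × 42 Hz = 84 Hz.

84 Hz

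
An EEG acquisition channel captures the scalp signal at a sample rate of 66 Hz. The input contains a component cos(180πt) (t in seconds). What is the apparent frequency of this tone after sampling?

24 Hz

ω = 180π rad/s → f = ω/(2π) = 90 Hz.
90 Hz mod fs = 24 Hz.
24 Hz ≤ fs/2 = 33 Hz, appears at 24 Hz.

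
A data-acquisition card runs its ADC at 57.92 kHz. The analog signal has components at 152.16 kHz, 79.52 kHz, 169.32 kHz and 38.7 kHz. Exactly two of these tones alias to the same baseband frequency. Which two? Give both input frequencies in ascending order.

fs/2 = 28.96 kHz.
152.16 kHz mod fs = 36.32 kHz.
36.32 kHz > fs/2 = 28.96 kHz, folds to fs − 36.32 kHz = 21.6 kHz.
79.52 kHz mod fs = 21.6 kHz.
21.6 kHz ≤ fs/2 = 28.96 kHz, appears at 21.6 kHz.
169.32 kHz mod fs = 53.48 kHz.
53.48 kHz > fs/2 = 28.96 kHz, folds to fs − 53.48 kHz = 4.44 kHz.
38.7 kHz > fs/2 = 28.96 kHz, folds to fs − 38.7 kHz = 19.22 kHz.
79.52 kHz and 152.16 kHz both map to 21.6 kHz.

79.52 kHz, 152.16 kHz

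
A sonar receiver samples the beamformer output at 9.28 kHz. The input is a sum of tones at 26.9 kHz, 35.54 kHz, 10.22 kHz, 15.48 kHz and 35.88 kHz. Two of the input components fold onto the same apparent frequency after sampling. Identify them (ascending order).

10.22 kHz, 26.9 kHz

fs/2 = 4.64 kHz.
26.9 kHz mod fs = 8.34 kHz.
8.34 kHz > fs/2 = 4.64 kHz, folds to fs − 8.34 kHz = 0.94 kHz.
35.54 kHz mod fs = 7.7 kHz.
7.7 kHz > fs/2 = 4.64 kHz, folds to fs − 7.7 kHz = 1.58 kHz.
10.22 kHz mod fs = 0.94 kHz.
0.94 kHz ≤ fs/2 = 4.64 kHz, appears at 0.94 kHz.
15.48 kHz mod fs = 6.2 kHz.
6.2 kHz > fs/2 = 4.64 kHz, folds to fs − 6.2 kHz = 3.08 kHz.
35.88 kHz mod fs = 8.04 kHz.
8.04 kHz > fs/2 = 4.64 kHz, folds to fs − 8.04 kHz = 1.24 kHz.
10.22 kHz and 26.9 kHz both map to 0.94 kHz.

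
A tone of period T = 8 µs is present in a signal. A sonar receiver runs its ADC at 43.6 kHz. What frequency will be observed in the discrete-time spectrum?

T = 8 µs → f = 1/T = 125 kHz.
125 kHz mod fs = 37.8 kHz.
37.8 kHz > fs/2 = 21.8 kHz, folds to fs − 37.8 kHz = 5.8 kHz.

5.8 kHz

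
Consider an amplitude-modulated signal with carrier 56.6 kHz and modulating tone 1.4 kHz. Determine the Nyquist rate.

116 kHz

AM sidebands sit at fc ± fm = 55.2 kHz and 58 kHz.
Highest-frequency component: 58 kHz.
Nyquist rate = 2 × 58 kHz = 116 kHz.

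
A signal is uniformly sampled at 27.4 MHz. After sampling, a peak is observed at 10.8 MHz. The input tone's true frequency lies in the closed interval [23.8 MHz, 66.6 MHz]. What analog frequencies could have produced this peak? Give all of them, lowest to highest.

Frequencies that alias to 10.8 MHz are k·fs ± 10.8 MHz for integer k ≥ 0.
k=0: 10.8 MHz.
k=1: 16.6 MHz, 38.2 MHz.
k=2: 44 MHz, 65.6 MHz.
k=3: 71.4 MHz, 93 MHz.
Within [23.8 MHz, 66.6 MHz]: 38.2 MHz, 44 MHz, 65.6 MHz.

38.2 MHz, 44 MHz, 65.6 MHz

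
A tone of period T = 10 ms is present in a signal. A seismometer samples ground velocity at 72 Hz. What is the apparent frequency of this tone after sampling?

28 Hz

T = 10 ms → f = 1/T = 100 Hz.
100 Hz mod fs = 28 Hz.
28 Hz ≤ fs/2 = 36 Hz, appears at 28 Hz.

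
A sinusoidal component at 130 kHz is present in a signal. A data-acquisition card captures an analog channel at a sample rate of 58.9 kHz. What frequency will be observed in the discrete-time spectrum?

130 kHz mod fs = 12.2 kHz.
12.2 kHz ≤ fs/2 = 29.45 kHz, appears at 12.2 kHz.

12.2 kHz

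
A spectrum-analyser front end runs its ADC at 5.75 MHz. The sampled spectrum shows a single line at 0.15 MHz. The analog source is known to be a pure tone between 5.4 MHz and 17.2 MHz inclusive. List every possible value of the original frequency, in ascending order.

5.6 MHz, 5.9 MHz, 11.35 MHz, 11.65 MHz, 17.1 MHz

Frequencies that alias to 0.15 MHz are k·fs ± 0.15 MHz for integer k ≥ 0.
k=0: 0.15 MHz.
k=1: 5.6 MHz, 5.9 MHz.
k=2: 11.35 MHz, 11.65 MHz.
k=3: 17.1 MHz, 17.4 MHz.
k=4: 22.85 MHz, 23.15 MHz.
Within [5.4 MHz, 17.2 MHz]: 5.6 MHz, 5.9 MHz, 11.35 MHz, 11.65 MHz, 17.1 MHz.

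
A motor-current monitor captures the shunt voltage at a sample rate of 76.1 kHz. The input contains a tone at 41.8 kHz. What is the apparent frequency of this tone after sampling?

34.3 kHz

41.8 kHz > fs/2 = 38.05 kHz, folds to fs − 41.8 kHz = 34.3 kHz.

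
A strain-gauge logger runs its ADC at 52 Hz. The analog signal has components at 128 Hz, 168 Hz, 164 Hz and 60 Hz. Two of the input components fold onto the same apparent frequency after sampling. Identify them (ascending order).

fs/2 = 26 Hz.
128 Hz mod fs = 24 Hz.
24 Hz ≤ fs/2 = 26 Hz, appears at 24 Hz.
168 Hz mod fs = 12 Hz.
12 Hz ≤ fs/2 = 26 Hz, appears at 12 Hz.
164 Hz mod fs = 8 Hz.
8 Hz ≤ fs/2 = 26 Hz, appears at 8 Hz.
60 Hz mod fs = 8 Hz.
8 Hz ≤ fs/2 = 26 Hz, appears at 8 Hz.
60 Hz and 164 Hz both map to 8 Hz.

60 Hz, 164 Hz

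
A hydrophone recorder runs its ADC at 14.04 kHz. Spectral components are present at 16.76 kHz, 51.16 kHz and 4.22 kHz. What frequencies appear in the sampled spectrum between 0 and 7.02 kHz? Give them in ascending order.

2.72 kHz, 4.22 kHz, 5 kHz

fs/2 = 7.02 kHz.
16.76 kHz mod fs = 2.72 kHz.
2.72 kHz ≤ fs/2 = 7.02 kHz, appears at 2.72 kHz.
51.16 kHz mod fs = 9.04 kHz.
9.04 kHz > fs/2 = 7.02 kHz, folds to fs − 9.04 kHz = 5 kHz.
4.22 kHz ≤ fs/2 = 7.02 kHz, passes unchanged.
Distinct values: {2.72 kHz, 4.22 kHz, 5 kHz}.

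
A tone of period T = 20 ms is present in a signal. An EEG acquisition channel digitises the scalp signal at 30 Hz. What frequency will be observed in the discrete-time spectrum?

10 Hz

T = 20 ms → f = 1/T = 50 Hz.
50 Hz mod fs = 20 Hz.
20 Hz > fs/2 = 15 Hz, folds to fs − 20 Hz = 10 Hz.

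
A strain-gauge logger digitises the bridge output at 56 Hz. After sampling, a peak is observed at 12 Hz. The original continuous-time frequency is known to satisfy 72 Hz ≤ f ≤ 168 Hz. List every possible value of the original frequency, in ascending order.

100 Hz, 124 Hz, 156 Hz

Frequencies that alias to 12 Hz are k·fs ± 12 Hz for integer k ≥ 0.
k=0: 12 Hz.
k=1: 44 Hz, 68 Hz.
k=2: 100 Hz, 124 Hz.
k=3: 156 Hz, 180 Hz.
k=4: 212 Hz, 236 Hz.
Within [72 Hz, 168 Hz]: 100 Hz, 124 Hz, 156 Hz.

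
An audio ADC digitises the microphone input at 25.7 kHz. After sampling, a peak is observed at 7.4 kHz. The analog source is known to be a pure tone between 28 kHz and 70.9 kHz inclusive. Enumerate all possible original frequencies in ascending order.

33.1 kHz, 44 kHz, 58.8 kHz, 69.7 kHz

Frequencies that alias to 7.4 kHz are k·fs ± 7.4 kHz for integer k ≥ 0.
k=0: 7.4 kHz.
k=1: 18.3 kHz, 33.1 kHz.
k=2: 44 kHz, 58.8 kHz.
k=3: 69.7 kHz, 84.5 kHz.
k=4: 95.4 kHz, 110.2 kHz.
Within [28 kHz, 70.9 kHz]: 33.1 kHz, 44 kHz, 58.8 kHz, 69.7 kHz.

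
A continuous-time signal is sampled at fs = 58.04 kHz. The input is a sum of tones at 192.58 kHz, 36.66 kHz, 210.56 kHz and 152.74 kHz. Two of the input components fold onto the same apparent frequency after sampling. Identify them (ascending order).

fs/2 = 29.02 kHz.
192.58 kHz mod fs = 18.46 kHz.
18.46 kHz ≤ fs/2 = 29.02 kHz, appears at 18.46 kHz.
36.66 kHz > fs/2 = 29.02 kHz, folds to fs − 36.66 kHz = 21.38 kHz.
210.56 kHz mod fs = 36.44 kHz.
36.44 kHz > fs/2 = 29.02 kHz, folds to fs − 36.44 kHz = 21.6 kHz.
152.74 kHz mod fs = 36.66 kHz.
36.66 kHz > fs/2 = 29.02 kHz, folds to fs − 36.66 kHz = 21.38 kHz.
36.66 kHz and 152.74 kHz both map to 21.38 kHz.

36.66 kHz, 152.74 kHz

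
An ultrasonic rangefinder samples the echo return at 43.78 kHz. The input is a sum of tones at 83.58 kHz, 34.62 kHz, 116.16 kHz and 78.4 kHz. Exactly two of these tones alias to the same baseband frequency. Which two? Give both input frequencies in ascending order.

fs/2 = 21.89 kHz.
83.58 kHz mod fs = 39.8 kHz.
39.8 kHz > fs/2 = 21.89 kHz, folds to fs − 39.8 kHz = 3.98 kHz.
34.62 kHz > fs/2 = 21.89 kHz, folds to fs − 34.62 kHz = 9.16 kHz.
116.16 kHz mod fs = 28.6 kHz.
28.6 kHz > fs/2 = 21.89 kHz, folds to fs − 28.6 kHz = 15.18 kHz.
78.4 kHz mod fs = 34.62 kHz.
34.62 kHz > fs/2 = 21.89 kHz, folds to fs − 34.62 kHz = 9.16 kHz.
34.62 kHz and 78.4 kHz both map to 9.16 kHz.

34.62 kHz, 78.4 kHz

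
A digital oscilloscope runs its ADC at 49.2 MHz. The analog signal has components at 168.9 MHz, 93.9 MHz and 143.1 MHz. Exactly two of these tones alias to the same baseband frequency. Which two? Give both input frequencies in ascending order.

93.9 MHz, 143.1 MHz

fs/2 = 24.6 MHz.
168.9 MHz mod fs = 21.3 MHz.
21.3 MHz ≤ fs/2 = 24.6 MHz, appears at 21.3 MHz.
93.9 MHz mod fs = 44.7 MHz.
44.7 MHz > fs/2 = 24.6 MHz, folds to fs − 44.7 MHz = 4.5 MHz.
143.1 MHz mod fs = 44.7 MHz.
44.7 MHz > fs/2 = 24.6 MHz, folds to fs − 44.7 MHz = 4.5 MHz.
93.9 MHz and 143.1 MHz both map to 4.5 MHz.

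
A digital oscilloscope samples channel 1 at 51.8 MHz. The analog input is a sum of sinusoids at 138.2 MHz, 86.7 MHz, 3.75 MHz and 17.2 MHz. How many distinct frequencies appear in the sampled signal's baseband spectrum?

3

fs/2 = 25.9 MHz.
138.2 MHz mod fs = 34.6 MHz.
34.6 MHz > fs/2 = 25.9 MHz, folds to fs − 34.6 MHz = 17.2 MHz.
86.7 MHz mod fs = 34.9 MHz.
34.9 MHz > fs/2 = 25.9 MHz, folds to fs − 34.9 MHz = 16.9 MHz.
3.75 MHz ≤ fs/2 = 25.9 MHz, passes unchanged.
17.2 MHz ≤ fs/2 = 25.9 MHz, passes unchanged.
Distinct values: {3.75 MHz, 16.9 MHz, 17.2 MHz} → 3.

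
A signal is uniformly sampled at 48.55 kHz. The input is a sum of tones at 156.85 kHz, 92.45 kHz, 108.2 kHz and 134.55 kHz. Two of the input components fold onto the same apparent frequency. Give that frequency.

fs/2 = 24.275 kHz.
156.85 kHz mod fs = 11.2 kHz.
11.2 kHz ≤ fs/2 = 24.275 kHz, appears at 11.2 kHz.
92.45 kHz mod fs = 43.9 kHz.
43.9 kHz > fs/2 = 24.275 kHz, folds to fs − 43.9 kHz = 4.65 kHz.
108.2 kHz mod fs = 11.1 kHz.
11.1 kHz ≤ fs/2 = 24.275 kHz, appears at 11.1 kHz.
134.55 kHz mod fs = 37.45 kHz.
37.45 kHz > fs/2 = 24.275 kHz, folds to fs − 37.45 kHz = 11.1 kHz.
108.2 kHz and 134.55 kHz both map to 11.1 kHz.

11.1 kHz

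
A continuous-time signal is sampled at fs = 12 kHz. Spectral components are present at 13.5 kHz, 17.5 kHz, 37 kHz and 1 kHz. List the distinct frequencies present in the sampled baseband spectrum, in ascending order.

fs/2 = 6 kHz.
13.5 kHz mod fs = 1.5 kHz.
1.5 kHz ≤ fs/2 = 6 kHz, appears at 1.5 kHz.
17.5 kHz mod fs = 5.5 kHz.
5.5 kHz ≤ fs/2 = 6 kHz, appears at 5.5 kHz.
37 kHz mod fs = 1 kHz.
1 kHz ≤ fs/2 = 6 kHz, appears at 1 kHz.
1 kHz ≤ fs/2 = 6 kHz, passes unchanged.
Distinct values: {1 kHz, 1.5 kHz, 5.5 kHz}.

1 kHz, 1.5 kHz, 5.5 kHz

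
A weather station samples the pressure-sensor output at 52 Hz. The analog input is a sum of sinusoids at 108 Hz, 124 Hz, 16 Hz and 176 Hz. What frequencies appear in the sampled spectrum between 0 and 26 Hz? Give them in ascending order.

4 Hz, 16 Hz, 20 Hz

fs/2 = 26 Hz.
108 Hz mod fs = 4 Hz.
4 Hz ≤ fs/2 = 26 Hz, appears at 4 Hz.
124 Hz mod fs = 20 Hz.
20 Hz ≤ fs/2 = 26 Hz, appears at 20 Hz.
16 Hz ≤ fs/2 = 26 Hz, passes unchanged.
176 Hz mod fs = 20 Hz.
20 Hz ≤ fs/2 = 26 Hz, appears at 20 Hz.
Distinct values: {4 Hz, 16 Hz, 20 Hz}.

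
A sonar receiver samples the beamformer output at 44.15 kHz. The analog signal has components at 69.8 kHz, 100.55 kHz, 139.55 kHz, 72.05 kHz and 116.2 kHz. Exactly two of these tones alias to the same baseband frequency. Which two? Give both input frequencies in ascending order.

72.05 kHz, 116.2 kHz

fs/2 = 22.075 kHz.
69.8 kHz mod fs = 25.65 kHz.
25.65 kHz > fs/2 = 22.075 kHz, folds to fs − 25.65 kHz = 18.5 kHz.
100.55 kHz mod fs = 12.25 kHz.
12.25 kHz ≤ fs/2 = 22.075 kHz, appears at 12.25 kHz.
139.55 kHz mod fs = 7.1 kHz.
7.1 kHz ≤ fs/2 = 22.075 kHz, appears at 7.1 kHz.
72.05 kHz mod fs = 27.9 kHz.
27.9 kHz > fs/2 = 22.075 kHz, folds to fs − 27.9 kHz = 16.25 kHz.
116.2 kHz mod fs = 27.9 kHz.
27.9 kHz > fs/2 = 22.075 kHz, folds to fs − 27.9 kHz = 16.25 kHz.
72.05 kHz and 116.2 kHz both map to 16.25 kHz.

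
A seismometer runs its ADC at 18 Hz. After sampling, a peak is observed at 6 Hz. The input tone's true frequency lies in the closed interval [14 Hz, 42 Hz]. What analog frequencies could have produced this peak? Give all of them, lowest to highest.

24 Hz, 30 Hz, 42 Hz

Frequencies that alias to 6 Hz are k·fs ± 6 Hz for integer k ≥ 0.
k=0: 6 Hz.
k=1: 12 Hz, 24 Hz.
k=2: 30 Hz, 42 Hz.
k=3: 48 Hz, 60 Hz.
Within [14 Hz, 42 Hz]: 24 Hz, 30 Hz, 42 Hz.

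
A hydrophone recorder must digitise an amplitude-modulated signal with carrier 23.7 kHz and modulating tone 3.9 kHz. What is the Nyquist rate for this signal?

AM sidebands sit at fc ± fm = 19.8 kHz and 27.6 kHz.
Highest-frequency component: 27.6 kHz.
Nyquist rate = 2 × 27.6 kHz = 55.2 kHz.

55.2 kHz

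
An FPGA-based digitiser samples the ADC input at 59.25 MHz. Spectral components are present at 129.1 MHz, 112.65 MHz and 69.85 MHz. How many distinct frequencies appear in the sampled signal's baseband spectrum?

fs/2 = 29.625 MHz.
129.1 MHz mod fs = 10.6 MHz.
10.6 MHz ≤ fs/2 = 29.625 MHz, appears at 10.6 MHz.
112.65 MHz mod fs = 53.4 MHz.
53.4 MHz > fs/2 = 29.625 MHz, folds to fs − 53.4 MHz = 5.85 MHz.
69.85 MHz mod fs = 10.6 MHz.
10.6 MHz ≤ fs/2 = 29.625 MHz, appears at 10.6 MHz.
Distinct values: {5.85 MHz, 10.6 MHz} → 2.

2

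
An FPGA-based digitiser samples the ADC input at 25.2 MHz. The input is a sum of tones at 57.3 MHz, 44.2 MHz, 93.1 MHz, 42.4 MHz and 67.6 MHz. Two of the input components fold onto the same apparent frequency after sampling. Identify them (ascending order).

fs/2 = 12.6 MHz.
57.3 MHz mod fs = 6.9 MHz.
6.9 MHz ≤ fs/2 = 12.6 MHz, appears at 6.9 MHz.
44.2 MHz mod fs = 19 MHz.
19 MHz > fs/2 = 12.6 MHz, folds to fs − 19 MHz = 6.2 MHz.
93.1 MHz mod fs = 17.5 MHz.
17.5 MHz > fs/2 = 12.6 MHz, folds to fs − 17.5 MHz = 7.7 MHz.
42.4 MHz mod fs = 17.2 MHz.
17.2 MHz > fs/2 = 12.6 MHz, folds to fs − 17.2 MHz = 8 MHz.
67.6 MHz mod fs = 17.2 MHz.
17.2 MHz > fs/2 = 12.6 MHz, folds to fs − 17.2 MHz = 8 MHz.
42.4 MHz and 67.6 MHz both map to 8 MHz.

42.4 MHz, 67.6 MHz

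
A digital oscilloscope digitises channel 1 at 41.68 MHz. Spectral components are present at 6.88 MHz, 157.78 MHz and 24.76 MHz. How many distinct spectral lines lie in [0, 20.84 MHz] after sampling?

3

fs/2 = 20.84 MHz.
6.88 MHz ≤ fs/2 = 20.84 MHz, passes unchanged.
157.78 MHz mod fs = 32.74 MHz.
32.74 MHz > fs/2 = 20.84 MHz, folds to fs − 32.74 MHz = 8.94 MHz.
24.76 MHz > fs/2 = 20.84 MHz, folds to fs − 24.76 MHz = 16.92 MHz.
Distinct values: {6.88 MHz, 8.94 MHz, 16.92 MHz} → 3.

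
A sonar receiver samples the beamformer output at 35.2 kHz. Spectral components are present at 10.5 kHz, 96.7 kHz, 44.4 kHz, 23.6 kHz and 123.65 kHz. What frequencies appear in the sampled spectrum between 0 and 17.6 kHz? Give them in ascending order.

fs/2 = 17.6 kHz.
10.5 kHz ≤ fs/2 = 17.6 kHz, passes unchanged.
96.7 kHz mod fs = 26.3 kHz.
26.3 kHz > fs/2 = 17.6 kHz, folds to fs − 26.3 kHz = 8.9 kHz.
44.4 kHz mod fs = 9.2 kHz.
9.2 kHz ≤ fs/2 = 17.6 kHz, appears at 9.2 kHz.
23.6 kHz > fs/2 = 17.6 kHz, folds to fs − 23.6 kHz = 11.6 kHz.
123.65 kHz mod fs = 18.05 kHz.
18.05 kHz > fs/2 = 17.6 kHz, folds to fs − 18.05 kHz = 17.15 kHz.
Distinct values: {8.9 kHz, 9.2 kHz, 10.5 kHz, 11.6 kHz, 17.15 kHz}.

8.9 kHz, 9.2 kHz, 10.5 kHz, 11.6 kHz, 17.15 kHz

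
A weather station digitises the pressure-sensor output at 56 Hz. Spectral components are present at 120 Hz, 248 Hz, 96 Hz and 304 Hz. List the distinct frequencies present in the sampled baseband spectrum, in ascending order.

8 Hz, 16 Hz, 24 Hz

fs/2 = 28 Hz.
120 Hz mod fs = 8 Hz.
8 Hz ≤ fs/2 = 28 Hz, appears at 8 Hz.
248 Hz mod fs = 24 Hz.
24 Hz ≤ fs/2 = 28 Hz, appears at 24 Hz.
96 Hz mod fs = 40 Hz.
40 Hz > fs/2 = 28 Hz, folds to fs − 40 Hz = 16 Hz.
304 Hz mod fs = 24 Hz.
24 Hz ≤ fs/2 = 28 Hz, appears at 24 Hz.
Distinct values: {8 Hz, 16 Hz, 24 Hz}.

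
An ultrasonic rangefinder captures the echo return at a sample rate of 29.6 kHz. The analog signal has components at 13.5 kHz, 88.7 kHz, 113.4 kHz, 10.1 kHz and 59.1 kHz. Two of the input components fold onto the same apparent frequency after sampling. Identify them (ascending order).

59.1 kHz, 88.7 kHz

fs/2 = 14.8 kHz.
13.5 kHz ≤ fs/2 = 14.8 kHz, passes unchanged.
88.7 kHz mod fs = 29.5 kHz.
29.5 kHz > fs/2 = 14.8 kHz, folds to fs − 29.5 kHz = 0.1 kHz.
113.4 kHz mod fs = 24.6 kHz.
24.6 kHz > fs/2 = 14.8 kHz, folds to fs − 24.6 kHz = 5 kHz.
10.1 kHz ≤ fs/2 = 14.8 kHz, passes unchanged.
59.1 kHz mod fs = 29.5 kHz.
29.5 kHz > fs/2 = 14.8 kHz, folds to fs − 29.5 kHz = 0.1 kHz.
59.1 kHz and 88.7 kHz both map to 0.1 kHz.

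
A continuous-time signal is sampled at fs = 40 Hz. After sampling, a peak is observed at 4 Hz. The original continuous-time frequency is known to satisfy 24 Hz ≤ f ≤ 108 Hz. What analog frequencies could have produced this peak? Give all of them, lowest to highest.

36 Hz, 44 Hz, 76 Hz, 84 Hz

Frequencies that alias to 4 Hz are k·fs ± 4 Hz for integer k ≥ 0.
k=0: 4 Hz.
k=1: 36 Hz, 44 Hz.
k=2: 76 Hz, 84 Hz.
k=3: 116 Hz, 124 Hz.
Within [24 Hz, 108 Hz]: 36 Hz, 44 Hz, 76 Hz, 84 Hz.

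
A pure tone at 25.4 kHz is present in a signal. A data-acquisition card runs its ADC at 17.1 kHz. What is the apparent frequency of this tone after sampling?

8.3 kHz

25.4 kHz mod fs = 8.3 kHz.
8.3 kHz ≤ fs/2 = 8.55 kHz, appears at 8.3 kHz.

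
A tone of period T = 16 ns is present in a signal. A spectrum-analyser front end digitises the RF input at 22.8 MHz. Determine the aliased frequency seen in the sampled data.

T = 16 ns → f = 1/T = 62.5 MHz.
62.5 MHz mod fs = 16.9 MHz.
16.9 MHz > fs/2 = 11.4 MHz, folds to fs − 16.9 MHz = 5.9 MHz.

5.9 MHz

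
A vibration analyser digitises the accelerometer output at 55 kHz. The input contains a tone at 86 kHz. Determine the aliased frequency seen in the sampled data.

24 kHz

86 kHz mod fs = 31 kHz.
31 kHz > fs/2 = 27.5 kHz, folds to fs − 31 kHz = 24 kHz.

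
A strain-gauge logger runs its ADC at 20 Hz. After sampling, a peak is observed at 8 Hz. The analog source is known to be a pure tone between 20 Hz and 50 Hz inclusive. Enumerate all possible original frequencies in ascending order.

28 Hz, 32 Hz, 48 Hz

Frequencies that alias to 8 Hz are k·fs ± 8 Hz for integer k ≥ 0.
k=0: 8 Hz.
k=1: 12 Hz, 28 Hz.
k=2: 32 Hz, 48 Hz.
k=3: 52 Hz, 68 Hz.
Within [20 Hz, 50 Hz]: 28 Hz, 32 Hz, 48 Hz.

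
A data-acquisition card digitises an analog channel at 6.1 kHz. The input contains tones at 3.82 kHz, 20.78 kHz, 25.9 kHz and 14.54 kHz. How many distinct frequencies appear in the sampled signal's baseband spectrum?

fs/2 = 3.05 kHz.
3.82 kHz > fs/2 = 3.05 kHz, folds to fs − 3.82 kHz = 2.28 kHz.
20.78 kHz mod fs = 2.48 kHz.
2.48 kHz ≤ fs/2 = 3.05 kHz, appears at 2.48 kHz.
25.9 kHz mod fs = 1.5 kHz.
1.5 kHz ≤ fs/2 = 3.05 kHz, appears at 1.5 kHz.
14.54 kHz mod fs = 2.34 kHz.
2.34 kHz ≤ fs/2 = 3.05 kHz, appears at 2.34 kHz.
Distinct values: {1.5 kHz, 2.28 kHz, 2.34 kHz, 2.48 kHz} → 4.

4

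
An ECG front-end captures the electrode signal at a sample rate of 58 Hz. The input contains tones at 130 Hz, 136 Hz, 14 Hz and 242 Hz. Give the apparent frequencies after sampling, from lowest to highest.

10 Hz, 14 Hz, 20 Hz

fs/2 = 29 Hz.
130 Hz mod fs = 14 Hz.
14 Hz ≤ fs/2 = 29 Hz, appears at 14 Hz.
136 Hz mod fs = 20 Hz.
20 Hz ≤ fs/2 = 29 Hz, appears at 20 Hz.
14 Hz ≤ fs/2 = 29 Hz, passes unchanged.
242 Hz mod fs = 10 Hz.
10 Hz ≤ fs/2 = 29 Hz, appears at 10 Hz.
Distinct values: {10 Hz, 14 Hz, 20 Hz}.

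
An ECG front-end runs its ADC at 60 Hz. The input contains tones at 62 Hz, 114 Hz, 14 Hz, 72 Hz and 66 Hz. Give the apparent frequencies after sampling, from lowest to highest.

2 Hz, 6 Hz, 12 Hz, 14 Hz

fs/2 = 30 Hz.
62 Hz mod fs = 2 Hz.
2 Hz ≤ fs/2 = 30 Hz, appears at 2 Hz.
114 Hz mod fs = 54 Hz.
54 Hz > fs/2 = 30 Hz, folds to fs − 54 Hz = 6 Hz.
14 Hz ≤ fs/2 = 30 Hz, passes unchanged.
72 Hz mod fs = 12 Hz.
12 Hz ≤ fs/2 = 30 Hz, appears at 12 Hz.
66 Hz mod fs = 6 Hz.
6 Hz ≤ fs/2 = 30 Hz, appears at 6 Hz.
Distinct values: {2 Hz, 6 Hz, 12 Hz, 14 Hz}.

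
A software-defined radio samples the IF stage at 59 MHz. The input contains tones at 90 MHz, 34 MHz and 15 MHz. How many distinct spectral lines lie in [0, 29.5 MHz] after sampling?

3

fs/2 = 29.5 MHz.
90 MHz mod fs = 31 MHz.
31 MHz > fs/2 = 29.5 MHz, folds to fs − 31 MHz = 28 MHz.
34 MHz > fs/2 = 29.5 MHz, folds to fs − 34 MHz = 25 MHz.
15 MHz ≤ fs/2 = 29.5 MHz, passes unchanged.
Distinct values: {15 MHz, 25 MHz, 28 MHz} → 3.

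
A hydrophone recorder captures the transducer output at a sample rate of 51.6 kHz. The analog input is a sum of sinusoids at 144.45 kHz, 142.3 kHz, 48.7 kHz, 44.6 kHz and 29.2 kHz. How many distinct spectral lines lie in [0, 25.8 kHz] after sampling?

5

fs/2 = 25.8 kHz.
144.45 kHz mod fs = 41.25 kHz.
41.25 kHz > fs/2 = 25.8 kHz, folds to fs − 41.25 kHz = 10.35 kHz.
142.3 kHz mod fs = 39.1 kHz.
39.1 kHz > fs/2 = 25.8 kHz, folds to fs − 39.1 kHz = 12.5 kHz.
48.7 kHz > fs/2 = 25.8 kHz, folds to fs − 48.7 kHz = 2.9 kHz.
44.6 kHz > fs/2 = 25.8 kHz, folds to fs − 44.6 kHz = 7 kHz.
29.2 kHz > fs/2 = 25.8 kHz, folds to fs − 29.2 kHz = 22.4 kHz.
Distinct values: {2.9 kHz, 7 kHz, 10.35 kHz, 12.5 kHz, 22.4 kHz} → 5.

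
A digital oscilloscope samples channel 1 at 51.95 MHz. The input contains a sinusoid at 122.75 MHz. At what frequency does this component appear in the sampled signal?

18.85 MHz

122.75 MHz mod fs = 18.85 MHz.
18.85 MHz ≤ fs/2 = 25.975 MHz, appears at 18.85 MHz.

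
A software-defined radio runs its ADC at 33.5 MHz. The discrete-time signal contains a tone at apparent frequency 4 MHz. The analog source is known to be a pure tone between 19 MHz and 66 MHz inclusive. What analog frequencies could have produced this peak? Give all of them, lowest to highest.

Frequencies that alias to 4 MHz are k·fs ± 4 MHz for integer k ≥ 0.
k=0: 4 MHz.
k=1: 29.5 MHz, 37.5 MHz.
k=2: 63 MHz, 71 MHz.
k=3: 96.5 MHz, 104.5 MHz.
Within [19 MHz, 66 MHz]: 29.5 MHz, 37.5 MHz, 63 MHz.

29.5 MHz, 37.5 MHz, 63 MHz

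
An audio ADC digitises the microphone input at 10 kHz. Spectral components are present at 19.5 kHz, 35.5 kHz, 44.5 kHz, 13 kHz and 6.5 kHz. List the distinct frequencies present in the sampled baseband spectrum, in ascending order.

0.5 kHz, 3 kHz, 3.5 kHz, 4.5 kHz

fs/2 = 5 kHz.
19.5 kHz mod fs = 9.5 kHz.
9.5 kHz > fs/2 = 5 kHz, folds to fs − 9.5 kHz = 0.5 kHz.
35.5 kHz mod fs = 5.5 kHz.
5.5 kHz > fs/2 = 5 kHz, folds to fs − 5.5 kHz = 4.5 kHz.
44.5 kHz mod fs = 4.5 kHz.
4.5 kHz ≤ fs/2 = 5 kHz, appears at 4.5 kHz.
13 kHz mod fs = 3 kHz.
3 kHz ≤ fs/2 = 5 kHz, appears at 3 kHz.
6.5 kHz > fs/2 = 5 kHz, folds to fs − 6.5 kHz = 3.5 kHz.
Distinct values: {0.5 kHz, 3 kHz, 3.5 kHz, 4.5 kHz}.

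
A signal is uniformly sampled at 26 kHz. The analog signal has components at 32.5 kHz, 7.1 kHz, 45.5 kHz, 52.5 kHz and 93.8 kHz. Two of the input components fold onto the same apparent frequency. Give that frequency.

6.5 kHz

fs/2 = 13 kHz.
32.5 kHz mod fs = 6.5 kHz.
6.5 kHz ≤ fs/2 = 13 kHz, appears at 6.5 kHz.
7.1 kHz ≤ fs/2 = 13 kHz, passes unchanged.
45.5 kHz mod fs = 19.5 kHz.
19.5 kHz > fs/2 = 13 kHz, folds to fs − 19.5 kHz = 6.5 kHz.
52.5 kHz mod fs = 0.5 kHz.
0.5 kHz ≤ fs/2 = 13 kHz, appears at 0.5 kHz.
93.8 kHz mod fs = 15.8 kHz.
15.8 kHz > fs/2 = 13 kHz, folds to fs − 15.8 kHz = 10.2 kHz.
32.5 kHz and 45.5 kHz both map to 6.5 kHz.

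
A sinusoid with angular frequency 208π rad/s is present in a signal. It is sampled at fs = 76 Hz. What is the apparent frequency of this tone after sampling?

ω = 208π rad/s → f = ω/(2π) = 104 Hz.
104 Hz mod fs = 28 Hz.
28 Hz ≤ fs/2 = 38 Hz, appears at 28 Hz.

28 Hz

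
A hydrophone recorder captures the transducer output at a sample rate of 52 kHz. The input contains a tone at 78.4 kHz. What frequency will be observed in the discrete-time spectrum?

78.4 kHz mod fs = 26.4 kHz.
26.4 kHz > fs/2 = 26 kHz, folds to fs − 26.4 kHz = 25.6 kHz.

25.6 kHz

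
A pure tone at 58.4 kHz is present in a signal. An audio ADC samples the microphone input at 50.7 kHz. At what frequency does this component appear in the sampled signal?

58.4 kHz mod fs = 7.7 kHz.
7.7 kHz ≤ fs/2 = 25.35 kHz, appears at 7.7 kHz.

7.7 kHz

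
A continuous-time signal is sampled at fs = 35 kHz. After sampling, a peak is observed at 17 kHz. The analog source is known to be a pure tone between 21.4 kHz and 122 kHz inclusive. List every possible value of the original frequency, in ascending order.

Frequencies that alias to 17 kHz are k·fs ± 17 kHz for integer k ≥ 0.
k=0: 17 kHz.
k=1: 18 kHz, 52 kHz.
k=2: 53 kHz, 87 kHz.
k=3: 88 kHz, 122 kHz.
k=4: 123 kHz, 157 kHz.
Within [21.4 kHz, 122 kHz]: 52 kHz, 53 kHz, 87 kHz, 88 kHz, 122 kHz.

52 kHz, 53 kHz, 87 kHz, 88 kHz, 122 kHz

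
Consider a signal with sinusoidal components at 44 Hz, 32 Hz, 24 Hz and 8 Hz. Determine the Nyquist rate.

88 Hz

Highest-frequency component: 44 Hz.
Nyquist rate = 2 × 44 Hz = 88 Hz.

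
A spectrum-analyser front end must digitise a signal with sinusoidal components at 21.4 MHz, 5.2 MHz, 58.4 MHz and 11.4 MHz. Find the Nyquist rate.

116.8 MHz

Highest-frequency component: 58.4 MHz.
Nyquist rate = 2 × 58.4 MHz = 116.8 MHz.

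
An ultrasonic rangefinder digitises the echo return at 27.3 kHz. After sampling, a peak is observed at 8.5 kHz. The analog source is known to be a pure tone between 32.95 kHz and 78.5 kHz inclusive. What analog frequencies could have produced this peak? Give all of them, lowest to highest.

Frequencies that alias to 8.5 kHz are k·fs ± 8.5 kHz for integer k ≥ 0.
k=0: 8.5 kHz.
k=1: 18.8 kHz, 35.8 kHz.
k=2: 46.1 kHz, 63.1 kHz.
k=3: 73.4 kHz, 90.4 kHz.
k=4: 100.7 kHz, 117.7 kHz.
Within [32.95 kHz, 78.5 kHz]: 35.8 kHz, 46.1 kHz, 63.1 kHz, 73.4 kHz.

35.8 kHz, 46.1 kHz, 63.1 kHz, 73.4 kHz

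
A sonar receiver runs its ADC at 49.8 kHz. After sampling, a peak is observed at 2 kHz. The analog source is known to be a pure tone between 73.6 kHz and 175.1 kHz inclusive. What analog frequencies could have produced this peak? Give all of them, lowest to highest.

Frequencies that alias to 2 kHz are k·fs ± 2 kHz for integer k ≥ 0.
k=0: 2 kHz.
k=1: 47.8 kHz, 51.8 kHz.
k=2: 97.6 kHz, 101.6 kHz.
k=3: 147.4 kHz, 151.4 kHz.
k=4: 197.2 kHz, 201.2 kHz.
Within [73.6 kHz, 175.1 kHz]: 97.6 kHz, 101.6 kHz, 147.4 kHz, 151.4 kHz.

97.6 kHz, 101.6 kHz, 147.4 kHz, 151.4 kHz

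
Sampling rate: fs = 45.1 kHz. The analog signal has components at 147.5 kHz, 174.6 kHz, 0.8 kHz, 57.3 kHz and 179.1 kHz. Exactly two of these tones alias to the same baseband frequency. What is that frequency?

fs/2 = 22.55 kHz.
147.5 kHz mod fs = 12.2 kHz.
12.2 kHz ≤ fs/2 = 22.55 kHz, appears at 12.2 kHz.
174.6 kHz mod fs = 39.3 kHz.
39.3 kHz > fs/2 = 22.55 kHz, folds to fs − 39.3 kHz = 5.8 kHz.
0.8 kHz ≤ fs/2 = 22.55 kHz, passes unchanged.
57.3 kHz mod fs = 12.2 kHz.
12.2 kHz ≤ fs/2 = 22.55 kHz, appears at 12.2 kHz.
179.1 kHz mod fs = 43.8 kHz.
43.8 kHz > fs/2 = 22.55 kHz, folds to fs − 43.8 kHz = 1.3 kHz.
57.3 kHz and 147.5 kHz both map to 12.2 kHz.

12.2 kHz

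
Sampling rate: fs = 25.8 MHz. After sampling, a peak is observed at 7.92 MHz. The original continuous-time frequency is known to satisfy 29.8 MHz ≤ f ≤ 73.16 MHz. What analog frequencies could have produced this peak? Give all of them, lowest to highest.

33.72 MHz, 43.68 MHz, 59.52 MHz, 69.48 MHz

Frequencies that alias to 7.92 MHz are k·fs ± 7.92 MHz for integer k ≥ 0.
k=0: 7.92 MHz.
k=1: 17.88 MHz, 33.72 MHz.
k=2: 43.68 MHz, 59.52 MHz.
k=3: 69.48 MHz, 85.32 MHz.
k=4: 95.28 MHz, 111.12 MHz.
Within [29.8 MHz, 73.16 MHz]: 33.72 MHz, 43.68 MHz, 59.52 MHz, 69.48 MHz.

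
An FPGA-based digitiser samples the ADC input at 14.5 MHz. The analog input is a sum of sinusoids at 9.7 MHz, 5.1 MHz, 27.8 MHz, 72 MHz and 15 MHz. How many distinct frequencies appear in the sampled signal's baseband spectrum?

4

fs/2 = 7.25 MHz.
9.7 MHz > fs/2 = 7.25 MHz, folds to fs − 9.7 MHz = 4.8 MHz.
5.1 MHz ≤ fs/2 = 7.25 MHz, passes unchanged.
27.8 MHz mod fs = 13.3 MHz.
13.3 MHz > fs/2 = 7.25 MHz, folds to fs − 13.3 MHz = 1.2 MHz.
72 MHz mod fs = 14 MHz.
14 MHz > fs/2 = 7.25 MHz, folds to fs − 14 MHz = 0.5 MHz.
15 MHz mod fs = 0.5 MHz.
0.5 MHz ≤ fs/2 = 7.25 MHz, appears at 0.5 MHz.
Distinct values: {0.5 MHz, 1.2 MHz, 4.8 MHz, 5.1 MHz} → 4.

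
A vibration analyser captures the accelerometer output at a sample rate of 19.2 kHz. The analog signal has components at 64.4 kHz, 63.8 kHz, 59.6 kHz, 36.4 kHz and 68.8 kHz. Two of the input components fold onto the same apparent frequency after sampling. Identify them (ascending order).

36.4 kHz, 59.6 kHz

fs/2 = 9.6 kHz.
64.4 kHz mod fs = 6.8 kHz.
6.8 kHz ≤ fs/2 = 9.6 kHz, appears at 6.8 kHz.
63.8 kHz mod fs = 6.2 kHz.
6.2 kHz ≤ fs/2 = 9.6 kHz, appears at 6.2 kHz.
59.6 kHz mod fs = 2 kHz.
2 kHz ≤ fs/2 = 9.6 kHz, appears at 2 kHz.
36.4 kHz mod fs = 17.2 kHz.
17.2 kHz > fs/2 = 9.6 kHz, folds to fs − 17.2 kHz = 2 kHz.
68.8 kHz mod fs = 11.2 kHz.
11.2 kHz > fs/2 = 9.6 kHz, folds to fs − 11.2 kHz = 8 kHz.
36.4 kHz and 59.6 kHz both map to 2 kHz.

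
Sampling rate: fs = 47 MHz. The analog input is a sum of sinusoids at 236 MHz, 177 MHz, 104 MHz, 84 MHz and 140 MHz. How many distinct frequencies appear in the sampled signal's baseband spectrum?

3

fs/2 = 23.5 MHz.
236 MHz mod fs = 1 MHz.
1 MHz ≤ fs/2 = 23.5 MHz, appears at 1 MHz.
177 MHz mod fs = 36 MHz.
36 MHz > fs/2 = 23.5 MHz, folds to fs − 36 MHz = 11 MHz.
104 MHz mod fs = 10 MHz.
10 MHz ≤ fs/2 = 23.5 MHz, appears at 10 MHz.
84 MHz mod fs = 37 MHz.
37 MHz > fs/2 = 23.5 MHz, folds to fs − 37 MHz = 10 MHz.
140 MHz mod fs = 46 MHz.
46 MHz > fs/2 = 23.5 MHz, folds to fs − 46 MHz = 1 MHz.
Distinct values: {1 MHz, 10 MHz, 11 MHz} → 3.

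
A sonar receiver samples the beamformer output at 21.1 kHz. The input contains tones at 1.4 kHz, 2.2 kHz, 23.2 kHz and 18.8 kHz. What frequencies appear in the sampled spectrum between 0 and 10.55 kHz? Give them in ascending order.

1.4 kHz, 2.1 kHz, 2.2 kHz, 2.3 kHz

fs/2 = 10.55 kHz.
1.4 kHz ≤ fs/2 = 10.55 kHz, passes unchanged.
2.2 kHz ≤ fs/2 = 10.55 kHz, passes unchanged.
23.2 kHz mod fs = 2.1 kHz.
2.1 kHz ≤ fs/2 = 10.55 kHz, appears at 2.1 kHz.
18.8 kHz > fs/2 = 10.55 kHz, folds to fs − 18.8 kHz = 2.3 kHz.
Distinct values: {1.4 kHz, 2.1 kHz, 2.2 kHz, 2.3 kHz}.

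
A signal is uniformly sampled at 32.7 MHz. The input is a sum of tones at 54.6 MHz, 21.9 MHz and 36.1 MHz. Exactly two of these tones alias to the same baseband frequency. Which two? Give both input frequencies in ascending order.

fs/2 = 16.35 MHz.
54.6 MHz mod fs = 21.9 MHz.
21.9 MHz > fs/2 = 16.35 MHz, folds to fs − 21.9 MHz = 10.8 MHz.
21.9 MHz > fs/2 = 16.35 MHz, folds to fs − 21.9 MHz = 10.8 MHz.
36.1 MHz mod fs = 3.4 MHz.
3.4 MHz ≤ fs/2 = 16.35 MHz, appears at 3.4 MHz.
21.9 MHz and 54.6 MHz both map to 10.8 MHz.

21.9 MHz, 54.6 MHz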